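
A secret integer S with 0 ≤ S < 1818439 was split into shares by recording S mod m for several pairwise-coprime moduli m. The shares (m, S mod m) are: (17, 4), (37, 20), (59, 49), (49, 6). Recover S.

1143764

Combine the congruences pairwise.
From S ≡ 4 (mod 17) write S = 4 + 17t. Substituting into S ≡ 20 (mod 37) gives 17t ≡ 16 (mod 37), and since 17⁻¹ ≡ 24 (mod 37), t ≡ 14. Hence S ≡ 4 + 17·14 = 242 (mod 629).
From S ≡ 242 (mod 629) write S = 242 + 629t. Substituting into S ≡ 49 (mod 59) gives 629t ≡ 43 (mod 59), and since 39⁻¹ ≡ 56 (mod 59), t ≡ 48. Hence S ≡ 242 + 629·48 = 30434 (mod 37111).
From S ≡ 30434 (mod 37111) write S = 30434 + 37111t. Substituting into S ≡ 6 (mod 49) gives 37111t ≡ 1 (mod 49), and since 18⁻¹ ≡ 30 (mod 49), t ≡ 30. Hence S ≡ 30434 + 37111·30 = 1143764 (mod 1818439).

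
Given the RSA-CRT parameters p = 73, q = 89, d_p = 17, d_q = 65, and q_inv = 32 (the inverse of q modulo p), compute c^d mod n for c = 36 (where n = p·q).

m₁ = c^(d_p) mod p: c ≡ 36 (mod 73), and 36^17 mod 73 = 71.
m₂ = c^(d_q) mod q: c ≡ 36 (mod 89), and 36^65 mod 89 = 42.
h = q_inv·(m₁ − m₂) mod p = 32·(71 − 42) mod 73 = 52.
m = m₂ + h·q = 42 + 52·89 = 4670.

4670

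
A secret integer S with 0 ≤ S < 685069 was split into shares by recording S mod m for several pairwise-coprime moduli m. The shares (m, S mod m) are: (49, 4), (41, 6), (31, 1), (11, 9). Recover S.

The moduli are pairwise coprime; N = 49·41·31·11 = 685069.
N/49 = 13981; 13981 ≡ 16 (mod 49); 16·46 ≡ 1, so inverse 46.
N/41 = 16709; 16709 ≡ 22 (mod 41); 22·28 ≡ 1, so inverse 28.
N/31 = 22099; 22099 ≡ 27 (mod 31); 27·23 ≡ 1, so inverse 23.
N/11 = 62279; 62279 ≡ 8 (mod 11); 8·7 ≡ 1, so inverse 7.
S ≡ 4·13981·46 + 6·16709·28 + 1·22099·23 + 9·62279·7 = 9811470.
9811470 mod 685069 = 220504.

220504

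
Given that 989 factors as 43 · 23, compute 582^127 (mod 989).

410

Mod 43: 582 ≡ 23; by Fermat, exponent reduces to 127 mod 42 = 1; 23^1 ≡ 23 (mod 43).
Mod 23: 582 ≡ 7; by Fermat, exponent reduces to 127 mod 22 = 17; 7^17 ≡ 19 (mod 23).
Combine by CRT: x ≡ 23 (mod 43), x ≡ 19 (mod 23) ⇒ x ≡ 410 (mod 989).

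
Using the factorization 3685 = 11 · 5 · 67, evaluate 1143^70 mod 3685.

Mod 11: 1143 ≡ 10; since 10 | 70, by Fermat 10^70 ≡ 1 (mod 11).
Mod 5: 1143 ≡ 3; by Fermat, exponent reduces to 70 mod 4 = 2; 3^2 ≡ 4 (mod 5).
Mod 67: 1143 ≡ 4; by Fermat, exponent reduces to 70 mod 66 = 4; 4^4 ≡ 55 (mod 67).
Combine by CRT: x ≡ 1 (mod 11), x ≡ 4 (mod 5), x ≡ 55 (mod 67) ⇒ x ≡ 859 (mod 3685).

859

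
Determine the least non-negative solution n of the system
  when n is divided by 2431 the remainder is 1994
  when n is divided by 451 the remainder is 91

6856

Combine the congruences pairwise.
gcd(2431, 451) = 11 and 11 | (91 − 1994), so the pair is consistent; merging gives n ≡ 6856 (mod 99671), where 99671 = lcm(2431, 451).
The solution is unique modulo lcm(2431, 451) = 99671.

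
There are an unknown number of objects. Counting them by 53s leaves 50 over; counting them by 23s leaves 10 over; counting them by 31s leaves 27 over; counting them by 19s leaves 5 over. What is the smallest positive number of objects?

568846

The moduli are pairwise coprime; M = 53·23·31·19 = 717991.
M/53 = 13547; 13547 ≡ 32 (mod 53); 32·5 ≡ 1, so inverse 5.
M/23 = 31217; 31217 ≡ 6 (mod 23); 6·4 ≡ 1, so inverse 4.
M/31 = 23161; 23161 ≡ 4 (mod 31); 4·8 ≡ 1, so inverse 8.
M/19 = 37789; 37789 ≡ 17 (mod 19); 17·9 ≡ 1, so inverse 9.
N ≡ 50·13547·5 + 10·31217·4 + 27·23161·8 + 5·37789·9 = 11338711.
11338711 mod 717991 = 568846.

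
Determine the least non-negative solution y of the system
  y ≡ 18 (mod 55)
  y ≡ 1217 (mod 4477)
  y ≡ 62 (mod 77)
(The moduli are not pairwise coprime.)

Combine the congruences pairwise.
gcd(55, 4477) = 11 and 11 | (1217 − 18), so the pair is consistent; merging gives y ≡ 14648 (mod 22385), where 22385 = lcm(55, 4477).
gcd(22385, 77) = 11 and 11 | (62 − 14648), so the pair is consistent; merging gives y ≡ 126573 (mod 156695), where 156695 = lcm(22385, 77).
The solution is unique modulo lcm(55, 4477, 77) = 156695.

126573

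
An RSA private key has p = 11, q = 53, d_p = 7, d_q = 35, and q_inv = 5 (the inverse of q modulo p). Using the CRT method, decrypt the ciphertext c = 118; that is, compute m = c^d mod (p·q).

m₁ = c^(d_p) mod p: c ≡ 8 (mod 11), and 8^7 mod 11 = 2.
m₂ = c^(d_q) mod q: c ≡ 12 (mod 53), and 12^35 mod 53 = 39.
h = q_inv·(m₁ − m₂) mod p = 5·(2 − 39) mod 11 = 2.
m = m₂ + h·q = 39 + 2·53 = 145.

145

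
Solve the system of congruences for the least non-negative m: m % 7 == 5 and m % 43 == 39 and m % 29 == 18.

The moduli are pairwise coprime; N = 7·43·29 = 8729.
N/7 = 1247; 1247 ≡ 1 (mod 7), inverse 1.
N/43 = 203; 203 ≡ 31 (mod 43); 31·25 ≡ 1, so inverse 25.
N/29 = 301; 301 ≡ 11 (mod 29); 11·8 ≡ 1, so inverse 8.
m ≡ 5·1247·1 + 39·203·25 + 18·301·8 = 247504.
247504 mod 8729 = 3092.

3092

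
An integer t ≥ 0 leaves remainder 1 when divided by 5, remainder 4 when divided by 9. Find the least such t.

Combine the congruences pairwise.
From t ≡ 1 (mod 5) write t = 1 + 5s. Substituting into t ≡ 4 (mod 9) gives 5s ≡ 3 (mod 9), and since 5⁻¹ ≡ 2 (mod 9), s ≡ 6. Hence t ≡ 1 + 5·6 = 31 (mod 45).

31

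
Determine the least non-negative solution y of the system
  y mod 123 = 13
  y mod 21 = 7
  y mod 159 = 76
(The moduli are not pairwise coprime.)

Combine the congruences pairwise.
gcd(123, 21) = 3 and 3 | (7 − 13), so the pair is consistent; merging gives y ≡ 259 (mod 861), where 861 = lcm(123, 21).
gcd(861, 159) = 3 and 3 | (76 − 259), so the pair is consistent; merging gives y ≡ 37282 (mod 45633), where 45633 = lcm(861, 159).
The solution is unique modulo lcm(123, 21, 159) = 45633.

37282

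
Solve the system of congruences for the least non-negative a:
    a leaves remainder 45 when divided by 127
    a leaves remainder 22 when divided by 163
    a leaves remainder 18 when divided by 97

The moduli are pairwise coprime; N = 127·163·97 = 2007997.
N/127 = 15811; 15811 ≡ 63 (mod 127); 63·125 ≡ 1, so inverse 125.
N/163 = 12319; 12319 ≡ 94 (mod 163); 94·137 ≡ 1, so inverse 137.
N/97 = 20701; 20701 ≡ 40 (mod 97); 40·17 ≡ 1, so inverse 17.
a ≡ 45·15811·125 + 22·12319·137 + 18·20701·17 = 132400847.
132400847 mod 2007997 = 1881042.

1881042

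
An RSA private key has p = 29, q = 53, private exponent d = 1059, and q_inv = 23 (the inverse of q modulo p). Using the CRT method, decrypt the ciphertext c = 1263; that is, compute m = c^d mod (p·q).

d_p = d mod (p−1) = 1059 mod 28 = 23; d_q = d mod (q−1) = 19.
m₁ = c^(d_p) mod p: c ≡ 16 (mod 29), and 16^23 mod 29 = 24.
m₂ = c^(d_q) mod q: c ≡ 44 (mod 53), and 44^19 mod 53 = 10.
h = q_inv·(m₁ − m₂) mod p = 23·(24 − 10) mod 29 = 3.
m = m₂ + h·q = 10 + 3·53 = 169.

169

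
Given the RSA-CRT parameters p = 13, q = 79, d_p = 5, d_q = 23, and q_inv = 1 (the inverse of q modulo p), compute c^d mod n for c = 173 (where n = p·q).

140

m₁ = c^(d_p) mod p: c ≡ 4 (mod 13), and 4^5 mod 13 = 10.
m₂ = c^(d_q) mod q: c ≡ 15 (mod 79), and 15^23 mod 79 = 61.
h = q_inv·(m₁ − m₂) mod p = 1·(10 − 61) mod 13 = 1.
m = m₂ + h·q = 61 + 1·79 = 140.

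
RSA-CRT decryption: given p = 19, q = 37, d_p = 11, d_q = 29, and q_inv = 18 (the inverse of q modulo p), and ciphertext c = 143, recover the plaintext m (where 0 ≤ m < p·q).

261

m₁ = c^(d_p) mod p: c ≡ 10 (mod 19), and 10^11 mod 19 = 14.
m₂ = c^(d_q) mod q: c ≡ 32 (mod 37), and 32^29 mod 37 = 2.
h = q_inv·(m₁ − m₂) mod p = 18·(14 − 2) mod 19 = 7.
m = m₂ + h·q = 2 + 7·37 = 261.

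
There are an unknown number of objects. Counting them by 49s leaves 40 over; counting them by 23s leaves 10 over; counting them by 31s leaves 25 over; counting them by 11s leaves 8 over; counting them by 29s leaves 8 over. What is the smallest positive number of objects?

7632721

The moduli are pairwise coprime; M = 49·23·31·11·29 = 11144903.
M/49 = 227447; 227447 ≡ 38 (mod 49); 38·40 ≡ 1, so inverse 40.
M/23 = 484561; 484561 ≡ 20 (mod 23); 20·15 ≡ 1, so inverse 15.
M/31 = 359513; 359513 ≡ 6 (mod 31); 6·26 ≡ 1, so inverse 26.
M/11 = 1013173; 1013173 ≡ 7 (mod 11); 7·8 ≡ 1, so inverse 8.
M/29 = 384307; 384307 ≡ 28 (mod 29); 28·28 ≡ 1, so inverse 28.
N ≡ 40·227447·40 + 10·484561·15 + 25·359513·26 + 8·1013173·8 + 8·384307·28 = 821210640.
821210640 mod 11144903 = 7632721.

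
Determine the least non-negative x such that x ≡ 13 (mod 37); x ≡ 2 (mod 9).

272

From x ≡ 13 (mod 37) write x = 13 + 37t. Substituting into x ≡ 2 (mod 9) gives 37t ≡ 7 (mod 9), and since 1⁻¹ ≡ 1 (mod 9), t ≡ 7. Hence x ≡ 13 + 37·7 = 272 (mod 333).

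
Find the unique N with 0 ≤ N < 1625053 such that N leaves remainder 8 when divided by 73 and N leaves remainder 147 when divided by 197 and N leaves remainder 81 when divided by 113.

173310

From N ≡ 8 (mod 73) write N = 8 + 73t. Substituting into N ≡ 147 (mod 197) gives 73t ≡ 139 (mod 197), and since 73⁻¹ ≡ 27 (mod 197), t ≡ 10. Hence N ≡ 8 + 73·10 = 738 (mod 14381).
From N ≡ 738 (mod 14381) write N = 738 + 14381t. Substituting into N ≡ 81 (mod 113) gives 14381t ≡ 21 (mod 113), and since 30⁻¹ ≡ 49 (mod 113), t ≡ 12. Hence N ≡ 738 + 14381·12 = 173310 (mod 1625053).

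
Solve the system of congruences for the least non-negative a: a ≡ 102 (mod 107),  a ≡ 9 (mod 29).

2242

From a ≡ 102 (mod 107) write a = 102 + 107t. Substituting into a ≡ 9 (mod 29) gives 107t ≡ 23 (mod 29), and since 20⁻¹ ≡ 16 (mod 29), t ≡ 20. Hence a ≡ 102 + 107·20 = 2242 (mod 3103).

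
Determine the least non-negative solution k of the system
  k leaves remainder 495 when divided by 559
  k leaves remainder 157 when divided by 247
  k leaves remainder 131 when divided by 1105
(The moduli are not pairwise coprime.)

gcd(559, 247) = 13 and 13 | (157 − 495), so the pair is consistent; merging gives k ≡ 6085 (mod 10621), where 10621 = lcm(559, 247).
gcd(10621, 1105) = 13 and 13 | (131 − 6085), so the pair is consistent; merging gives k ≡ 16706 (mod 902785), where 902785 = lcm(10621, 1105).
The solution is unique modulo lcm(559, 247, 1105) = 902785.

16706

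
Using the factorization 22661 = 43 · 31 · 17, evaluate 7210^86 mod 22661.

4926

Mod 43: 7210 ≡ 29; by Fermat, exponent reduces to 86 mod 42 = 2; 29^2 ≡ 24 (mod 43).
Mod 31: 7210 ≡ 18; by Fermat, exponent reduces to 86 mod 30 = 26; 18^26 ≡ 28 (mod 31).
Mod 17: 7210 ≡ 2; by Fermat, exponent reduces to 86 mod 16 = 6; 2^6 ≡ 13 (mod 17).
Combine by CRT: x ≡ 24 (mod 43), x ≡ 28 (mod 31), x ≡ 13 (mod 17) ⇒ x ≡ 4926 (mod 22661).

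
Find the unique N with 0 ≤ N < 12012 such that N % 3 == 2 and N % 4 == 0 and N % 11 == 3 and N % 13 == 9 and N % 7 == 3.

6548

The moduli are pairwise coprime; M = 3·4·11·13·7 = 12012.
M/3 = 4004; 4004 ≡ 2 (mod 3); 2·2 ≡ 1, so inverse 2.
M/4 = 3003; 3003 ≡ 3 (mod 4); 3·3 ≡ 1, so inverse 3.
M/11 = 1092; 1092 ≡ 3 (mod 11); 3·4 ≡ 1, so inverse 4.
M/13 = 924; 924 ≡ 1 (mod 13), inverse 1.
M/7 = 1716; 1716 ≡ 1 (mod 7), inverse 1.
N ≡ 2·4004·2 + 0·3003·3 + 3·1092·4 + 9·924·1 + 3·1716·1 = 42584.
42584 mod 12012 = 6548.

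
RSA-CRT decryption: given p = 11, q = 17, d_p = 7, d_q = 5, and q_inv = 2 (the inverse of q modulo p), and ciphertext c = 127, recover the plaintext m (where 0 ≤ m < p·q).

m₁ = c^(d_p) mod p: c ≡ 6 (mod 11), and 6^7 mod 11 = 8.
m₂ = c^(d_q) mod q: c ≡ 8 (mod 17), and 8^5 mod 17 = 9.
h = q_inv·(m₁ − m₂) mod p = 2·(8 − 9) mod 11 = 9.
m = m₂ + h·q = 9 + 9·17 = 162.

162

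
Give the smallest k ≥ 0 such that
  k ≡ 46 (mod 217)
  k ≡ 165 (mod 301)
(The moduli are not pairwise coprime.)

8292

gcd(217, 301) = 7 and 7 | (165 − 46), so the pair is consistent; merging gives k ≡ 8292 (mod 9331), where 9331 = lcm(217, 301).
The solution is unique modulo lcm(217, 301) = 9331.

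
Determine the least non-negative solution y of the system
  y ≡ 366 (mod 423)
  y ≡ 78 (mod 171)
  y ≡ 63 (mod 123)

gcd(423, 171) = 9 and 9 | (78 − 366), so the pair is consistent; merging gives y ≡ 3327 (mod 8037), where 8037 = lcm(423, 171).
gcd(8037, 123) = 3 and 3 | (63 − 3327), so the pair is consistent; merging gives y ≡ 131919 (mod 329517), where 329517 = lcm(8037, 123).
The solution is unique modulo lcm(423, 171, 123) = 329517.

131919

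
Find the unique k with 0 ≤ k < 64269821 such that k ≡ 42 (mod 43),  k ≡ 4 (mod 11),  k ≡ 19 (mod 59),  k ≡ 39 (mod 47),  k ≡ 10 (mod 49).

58129592

Combine the congruences pairwise.
From k ≡ 42 (mod 43) write k = 42 + 43t. Substituting into k ≡ 4 (mod 11) gives 43t ≡ 6 (mod 11), and since 10⁻¹ ≡ 10 (mod 11), t ≡ 5. Hence k ≡ 42 + 43·5 = 257 (mod 473).
From k ≡ 257 (mod 473) write k = 257 + 473t. Substituting into k ≡ 19 (mod 59) gives 473t ≡ 57 (mod 59), and since 1⁻¹ ≡ 1 (mod 59), t ≡ 57. Hence k ≡ 257 + 473·57 = 27218 (mod 27907).
From k ≡ 27218 (mod 27907) write k = 27218 + 27907t. Substituting into k ≡ 39 (mod 47) gives 27907t ≡ 34 (mod 47), and since 36⁻¹ ≡ 17 (mod 47), t ≡ 14. Hence k ≡ 27218 + 27907·14 = 417916 (mod 1311629).
From k ≡ 417916 (mod 1311629) write k = 417916 + 1311629t. Substituting into k ≡ 10 (mod 49) gives 1311629t ≡ 15 (mod 49), and since 46⁻¹ ≡ 16 (mod 49), t ≡ 44. Hence k ≡ 417916 + 1311629·44 = 58129592 (mod 64269821).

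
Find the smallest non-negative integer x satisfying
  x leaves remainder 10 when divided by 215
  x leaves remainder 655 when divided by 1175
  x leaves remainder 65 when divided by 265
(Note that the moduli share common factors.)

gcd(215, 1175) = 5 and 5 | (655 − 10), so the pair is consistent; merging gives x ≡ 655 (mod 50525), where 50525 = lcm(215, 1175).
gcd(50525, 265) = 5 and 5 | (65 − 655), so the pair is consistent; merging gives x ≡ 1819555 (mod 2677825), where 2677825 = lcm(50525, 265).
The solution is unique modulo lcm(215, 1175, 265) = 2677825.

1819555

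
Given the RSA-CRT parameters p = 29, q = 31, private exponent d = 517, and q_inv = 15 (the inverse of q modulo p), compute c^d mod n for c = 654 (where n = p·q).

d_p = d mod (p−1) = 517 mod 28 = 13; d_q = d mod (q−1) = 7.
m₁ = c^(d_p) mod p: c ≡ 16 (mod 29), and 16^13 mod 29 = 20.
m₂ = c^(d_q) mod q: c ≡ 3 (mod 31), and 3^7 mod 31 = 17.
h = q_inv·(m₁ − m₂) mod p = 15·(20 − 17) mod 29 = 16.
m = m₂ + h·q = 17 + 16·31 = 513.

513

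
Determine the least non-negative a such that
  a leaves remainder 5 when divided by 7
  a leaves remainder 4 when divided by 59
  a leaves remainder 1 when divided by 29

The moduli are pairwise coprime; N = 7·59·29 = 11977.
N/7 = 1711; 1711 ≡ 3 (mod 7); 3·5 ≡ 1, so inverse 5.
N/59 = 203; 203 ≡ 26 (mod 59); 26·25 ≡ 1, so inverse 25.
N/29 = 413; 413 ≡ 7 (mod 29); 7·25 ≡ 1, so inverse 25.
a ≡ 5·1711·5 + 4·203·25 + 1·413·25 = 73400.
73400 mod 11977 = 1538.

1538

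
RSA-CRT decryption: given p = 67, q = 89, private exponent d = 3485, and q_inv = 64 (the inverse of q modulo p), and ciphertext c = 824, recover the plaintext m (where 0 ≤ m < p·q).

d_p = d mod (p−1) = 3485 mod 66 = 53; d_q = d mod (q−1) = 53.
m₁ = c^(d_p) mod p: c ≡ 20 (mod 67), and 20^53 mod 67 = 48.
m₂ = c^(d_q) mod q: c ≡ 23 (mod 89), and 23^53 mod 89 = 43.
h = q_inv·(m₁ − m₂) mod p = 64·(48 − 43) mod 67 = 52.
m = m₂ + h·q = 43 + 52·89 = 4671.

4671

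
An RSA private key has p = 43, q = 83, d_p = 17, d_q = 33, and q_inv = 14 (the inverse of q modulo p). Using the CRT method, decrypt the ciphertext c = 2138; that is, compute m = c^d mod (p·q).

1776

m₁ = c^(d_p) mod p: c ≡ 31 (mod 43), and 31^17 mod 43 = 13.
m₂ = c^(d_q) mod q: c ≡ 63 (mod 83), and 63^33 mod 83 = 33.
h = q_inv·(m₁ − m₂) mod p = 14·(13 − 33) mod 43 = 21.
m = m₂ + h·q = 33 + 21·83 = 1776.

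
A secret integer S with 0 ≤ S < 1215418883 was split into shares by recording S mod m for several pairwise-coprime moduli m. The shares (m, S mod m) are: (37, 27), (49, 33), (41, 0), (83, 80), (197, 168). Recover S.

From S ≡ 27 (mod 37) write S = 27 + 37t. Substituting into S ≡ 33 (mod 49) gives 37t ≡ 6 (mod 49), and since 37⁻¹ ≡ 4 (mod 49), t ≡ 24. Hence S ≡ 27 + 37·24 = 915 (mod 1813).
From S ≡ 915 (mod 1813) write S = 915 + 1813t. Substituting into S ≡ 0 (mod 41) gives 1813t ≡ 28 (mod 41), and since 9⁻¹ ≡ 32 (mod 41), t ≡ 35. Hence S ≡ 915 + 1813·35 = 64370 (mod 74333).
From S ≡ 64370 (mod 74333) write S = 64370 + 74333t. Substituting into S ≡ 80 (mod 83) gives 74333t ≡ 35 (mod 83), and since 48⁻¹ ≡ 64 (mod 83), t ≡ 82. Hence S ≡ 64370 + 74333·82 = 6159676 (mod 6169639).
From S ≡ 6159676 (mod 6169639) write S = 6159676 + 6169639t. Substituting into S ≡ 168 (mod 197) gives 6169639t ≡ 91 (mod 197), and since 190⁻¹ ≡ 28 (mod 197), t ≡ 184. Hence S ≡ 6159676 + 6169639·184 = 1141373252 (mod 1215418883).

1141373252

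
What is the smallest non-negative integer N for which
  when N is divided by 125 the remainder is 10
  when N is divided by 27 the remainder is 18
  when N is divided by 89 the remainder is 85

Combine the congruences pairwise.
From N ≡ 10 (mod 125) write N = 10 + 125t. Substituting into N ≡ 18 (mod 27) gives 125t ≡ 8 (mod 27), and since 17⁻¹ ≡ 8 (mod 27), t ≡ 10. Hence N ≡ 10 + 125·10 = 1260 (mod 3375).
From N ≡ 1260 (mod 3375) write N = 1260 + 3375t. Substituting into N ≡ 85 (mod 89) gives 3375t ≡ 71 (mod 89), and since 82⁻¹ ≡ 38 (mod 89), t ≡ 28. Hence N ≡ 1260 + 3375·28 = 95760 (mod 300375).

95760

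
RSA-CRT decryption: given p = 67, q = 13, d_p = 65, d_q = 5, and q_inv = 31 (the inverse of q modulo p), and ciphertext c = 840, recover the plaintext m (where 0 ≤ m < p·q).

255

m₁ = c^(d_p) mod p: c ≡ 36 (mod 67), and 36^65 mod 67 = 54.
m₂ = c^(d_q) mod q: c ≡ 8 (mod 13), and 8^5 mod 13 = 8.
h = q_inv·(m₁ − m₂) mod p = 31·(54 − 8) mod 67 = 19.
m = m₂ + h·q = 8 + 19·13 = 255.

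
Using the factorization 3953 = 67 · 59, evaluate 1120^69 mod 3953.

Mod 67: 1120 ≡ 48; by Fermat, exponent reduces to 69 mod 66 = 3; 48^3 ≡ 42 (mod 67).
Mod 59: 1120 ≡ 58; by Fermat, exponent reduces to 69 mod 58 = 11; 58^11 ≡ 58 (mod 59).
Combine by CRT: x ≡ 42 (mod 67), x ≡ 58 (mod 59) ⇒ x ≡ 176 (mod 3953).

176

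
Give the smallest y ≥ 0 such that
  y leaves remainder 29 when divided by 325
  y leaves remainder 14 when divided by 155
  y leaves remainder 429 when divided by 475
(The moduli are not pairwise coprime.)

gcd(325, 155) = 5 and 5 | (14 − 29), so the pair is consistent; merging gives y ≡ 9779 (mod 10075), where 10075 = lcm(325, 155).
gcd(10075, 475) = 25 and 25 | (429 − 9779), so the pair is consistent; merging gives y ≡ 120604 (mod 191425), where 191425 = lcm(10075, 475).
The solution is unique modulo lcm(325, 155, 475) = 191425.

120604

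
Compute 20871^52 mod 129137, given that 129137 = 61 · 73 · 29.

Mod 61: 20871 ≡ 9; 9^52 ≡ 20 (mod 61).
Mod 73: 20871 ≡ 66; 66^52 ≡ 65 (mod 73).
Mod 29: 20871 ≡ 20; by Fermat, exponent reduces to 52 mod 28 = 24; 20^24 ≡ 25 (mod 29).
Combine by CRT: x ≡ 20 (mod 61), x ≡ 65 (mod 73), x ≡ 25 (mod 29) ⇒ x ≡ 123362 (mod 129137).

123362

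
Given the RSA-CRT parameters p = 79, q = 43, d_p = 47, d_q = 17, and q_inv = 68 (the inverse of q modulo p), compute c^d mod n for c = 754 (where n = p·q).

702

m₁ = c^(d_p) mod p: c ≡ 43 (mod 79), and 43^47 mod 79 = 70.
m₂ = c^(d_q) mod q: c ≡ 23 (mod 43), and 23^17 mod 43 = 14.
h = q_inv·(m₁ − m₂) mod p = 68·(70 − 14) mod 79 = 16.
m = m₂ + h·q = 14 + 16·43 = 702.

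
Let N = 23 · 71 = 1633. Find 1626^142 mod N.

404

Mod 23: 1626 ≡ 16; by Fermat, exponent reduces to 142 mod 22 = 10; 16^10 ≡ 13 (mod 23).
Mod 71: 1626 ≡ 64; by Fermat, exponent reduces to 142 mod 70 = 2; 64^2 ≡ 49 (mod 71).
Combine by CRT: x ≡ 13 (mod 23), x ≡ 49 (mod 71) ⇒ x ≡ 404 (mod 1633).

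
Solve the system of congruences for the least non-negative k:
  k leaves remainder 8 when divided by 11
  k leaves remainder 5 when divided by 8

From k ≡ 8 (mod 11) write k = 8 + 11t. Substituting into k ≡ 5 (mod 8) gives 11t ≡ 5 (mod 8), and since 3⁻¹ ≡ 3 (mod 8), t ≡ 7. Hence k ≡ 8 + 11·7 = 85 (mod 88).

85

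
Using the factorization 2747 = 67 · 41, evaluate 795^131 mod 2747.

1861

Mod 67: 795 ≡ 58; by Fermat, exponent reduces to 131 mod 66 = 65; 58^65 ≡ 52 (mod 67).
Mod 41: 795 ≡ 16; by Fermat, exponent reduces to 131 mod 40 = 11; 16^11 ≡ 16 (mod 41).
Combine by CRT: x ≡ 52 (mod 67), x ≡ 16 (mod 41) ⇒ x ≡ 1861 (mod 2747).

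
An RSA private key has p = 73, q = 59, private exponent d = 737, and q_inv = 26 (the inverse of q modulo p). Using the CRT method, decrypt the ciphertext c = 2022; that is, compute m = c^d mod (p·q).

635

d_p = d mod (p−1) = 737 mod 72 = 17; d_q = d mod (q−1) = 41.
m₁ = c^(d_p) mod p: c ≡ 51 (mod 73), and 51^17 mod 73 = 51.
m₂ = c^(d_q) mod q: c ≡ 16 (mod 59), and 16^41 mod 59 = 45.
h = q_inv·(m₁ − m₂) mod p = 26·(51 − 45) mod 73 = 10.
m = m₂ + h·q = 45 + 10·59 = 635.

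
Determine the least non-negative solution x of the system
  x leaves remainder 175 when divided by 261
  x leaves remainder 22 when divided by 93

gcd(261, 93) = 3 and 3 | (22 − 175), so the pair is consistent; merging gives x ≡ 6439 (mod 8091), where 8091 = lcm(261, 93).
The solution is unique modulo lcm(261, 93) = 8091.

6439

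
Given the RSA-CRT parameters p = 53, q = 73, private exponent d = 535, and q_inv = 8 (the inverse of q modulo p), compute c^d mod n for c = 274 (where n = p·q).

d_p = d mod (p−1) = 535 mod 52 = 15; d_q = d mod (q−1) = 31.
m₁ = c^(d_p) mod p: c ≡ 9 (mod 53), and 9^15 mod 53 = 25.
m₂ = c^(d_q) mod q: c ≡ 55 (mod 73), and 55^31 mod 73 = 2.
h = q_inv·(m₁ − m₂) mod p = 8·(25 − 2) mod 53 = 25.
m = m₂ + h·q = 2 + 25·73 = 1827.

1827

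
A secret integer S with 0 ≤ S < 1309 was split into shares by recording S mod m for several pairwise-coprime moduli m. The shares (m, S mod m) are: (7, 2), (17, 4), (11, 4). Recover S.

191

The moduli are pairwise coprime; N = 7·17·11 = 1309.
N/7 = 187; 187 ≡ 5 (mod 7); 5·3 ≡ 1, so inverse 3.
N/17 = 77; 77 ≡ 9 (mod 17); 9·2 ≡ 1, so inverse 2.
N/11 = 119; 119 ≡ 9 (mod 11); 9·5 ≡ 1, so inverse 5.
S ≡ 2·187·3 + 4·77·2 + 4·119·5 = 4118.
4118 mod 1309 = 191.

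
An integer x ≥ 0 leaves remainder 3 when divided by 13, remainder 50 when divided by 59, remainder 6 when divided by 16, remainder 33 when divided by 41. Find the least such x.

167846

The moduli are pairwise coprime; N = 13·59·16·41 = 503152.
N/13 = 38704; 38704 ≡ 3 (mod 13); 3·9 ≡ 1, so inverse 9.
N/59 = 8528; 8528 ≡ 32 (mod 59); 32·24 ≡ 1, so inverse 24.
N/16 = 31447; 31447 ≡ 7 (mod 16); 7·7 ≡ 1, so inverse 7.
N/41 = 12272; 12272 ≡ 13 (mod 41); 13·19 ≡ 1, so inverse 19.
x ≡ 3·38704·9 + 50·8528·24 + 6·31447·7 + 33·12272·19 = 20293926.
20293926 mod 503152 = 167846.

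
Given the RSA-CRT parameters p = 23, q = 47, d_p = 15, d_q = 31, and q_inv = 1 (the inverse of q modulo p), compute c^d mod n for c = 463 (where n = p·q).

219

m₁ = c^(d_p) mod p: c ≡ 3 (mod 23), and 3^15 mod 23 = 12.
m₂ = c^(d_q) mod q: c ≡ 40 (mod 47), and 40^31 mod 47 = 31.
h = q_inv·(m₁ − m₂) mod p = 1·(12 − 31) mod 23 = 4.
m = m₂ + h·q = 31 + 4·47 = 219.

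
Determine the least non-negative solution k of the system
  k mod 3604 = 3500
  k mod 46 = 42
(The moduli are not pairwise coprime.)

gcd(3604, 46) = 2 and 2 | (42 − 3500), so the pair is consistent; merging gives k ≡ 43144 (mod 82892), where 82892 = lcm(3604, 46).
The solution is unique modulo lcm(3604, 46) = 82892.

43144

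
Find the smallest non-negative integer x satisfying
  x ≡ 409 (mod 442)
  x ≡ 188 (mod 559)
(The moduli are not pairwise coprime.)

Combine the congruences pairwise.
gcd(442, 559) = 13 and 13 | (188 − 409), so the pair is consistent; merging gives x ≡ 9691 (mod 19006), where 19006 = lcm(442, 559).
The solution is unique modulo lcm(442, 559) = 19006.

9691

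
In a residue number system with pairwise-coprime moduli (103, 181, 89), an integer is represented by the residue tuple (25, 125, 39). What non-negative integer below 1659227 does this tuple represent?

1063500

From x ≡ 25 (mod 103) write x = 25 + 103t. Substituting into x ≡ 125 (mod 181) gives 103t ≡ 100 (mod 181), and since 103⁻¹ ≡ 58 (mod 181), t ≡ 8. Hence x ≡ 25 + 103·8 = 849 (mod 18643).
From x ≡ 849 (mod 18643) write x = 849 + 18643t. Substituting into x ≡ 39 (mod 89) gives 18643t ≡ 80 (mod 89), and since 42⁻¹ ≡ 53 (mod 89), t ≡ 57. Hence x ≡ 849 + 18643·57 = 1063500 (mod 1659227).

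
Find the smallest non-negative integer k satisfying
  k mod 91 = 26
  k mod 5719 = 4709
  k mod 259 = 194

gcd(91, 5719) = 7 and 7 | (4709 − 26), so the pair is consistent; merging gives k ≡ 21866 (mod 74347), where 74347 = lcm(91, 5719).
gcd(74347, 259) = 7 and 7 | (194 − 21866), so the pair is consistent; merging gives k ≡ 467948 (mod 2750839), where 2750839 = lcm(74347, 259).
The solution is unique modulo lcm(91, 5719, 259) = 2750839.

467948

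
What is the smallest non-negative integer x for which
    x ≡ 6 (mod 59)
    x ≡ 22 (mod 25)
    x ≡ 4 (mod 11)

Combine the congruences pairwise.
From x ≡ 6 (mod 59) write x = 6 + 59t. Substituting into x ≡ 22 (mod 25) gives 59t ≡ 16 (mod 25), and since 9⁻¹ ≡ 14 (mod 25), t ≡ 24. Hence x ≡ 6 + 59·24 = 1422 (mod 1475).
From x ≡ 1422 (mod 1475) write x = 1422 + 1475t. Substituting into x ≡ 4 (mod 11) gives 1475t ≡ 1 (mod 11), and since 1⁻¹ ≡ 1 (mod 11), t ≡ 1. Hence x ≡ 1422 + 1475·1 = 2897 (mod 16225).

2897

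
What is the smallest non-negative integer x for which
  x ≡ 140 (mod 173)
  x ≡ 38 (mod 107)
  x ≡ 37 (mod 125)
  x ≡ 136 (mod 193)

436948662

The moduli are pairwise coprime; N = 173·107·125·193 = 446577875.
N/173 = 2581375; 2581375 ≡ 42 (mod 173); 42·103 ≡ 1, so inverse 103.
N/107 = 4173625; 4173625 ≡ 90 (mod 107); 90·44 ≡ 1, so inverse 44.
N/125 = 3572623; 3572623 ≡ 123 (mod 125); 123·62 ≡ 1, so inverse 62.
N/193 = 2313875; 2313875 ≡ 191 (mod 193); 191·96 ≡ 1, so inverse 96.
x ≡ 140·2581375·103 + 38·4173625·44 + 37·3572623·62 + 136·2313875·96 = 82607277662.
82607277662 mod 446577875 = 436948662.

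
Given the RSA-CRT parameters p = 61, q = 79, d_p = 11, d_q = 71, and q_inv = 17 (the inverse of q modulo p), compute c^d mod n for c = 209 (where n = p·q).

m₁ = c^(d_p) mod p: c ≡ 26 (mod 61), and 26^11 mod 61 = 59.
m₂ = c^(d_q) mod q: c ≡ 51 (mod 79), and 51^71 mod 79 = 9.
h = q_inv·(m₁ − m₂) mod p = 17·(59 − 9) mod 61 = 57.
m = m₂ + h·q = 9 + 57·79 = 4512.

4512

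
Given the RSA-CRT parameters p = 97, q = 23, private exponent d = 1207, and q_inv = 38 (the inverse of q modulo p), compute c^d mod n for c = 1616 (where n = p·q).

823

d_p = d mod (p−1) = 1207 mod 96 = 55; d_q = d mod (q−1) = 19.
m₁ = c^(d_p) mod p: c ≡ 64 (mod 97), and 64^55 mod 97 = 47.
m₂ = c^(d_q) mod q: c ≡ 6 (mod 23), and 6^19 mod 23 = 18.
h = q_inv·(m₁ − m₂) mod p = 38·(47 − 18) mod 97 = 35.
m = m₂ + h·q = 18 + 35·23 = 823.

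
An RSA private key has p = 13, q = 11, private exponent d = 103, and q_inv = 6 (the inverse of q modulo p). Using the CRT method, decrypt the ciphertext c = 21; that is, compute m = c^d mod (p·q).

109

d_p = d mod (p−1) = 103 mod 12 = 7; d_q = d mod (q−1) = 3.
m₁ = c^(d_p) mod p: c ≡ 8 (mod 13), and 8^7 mod 13 = 5.
m₂ = c^(d_q) mod q: c ≡ 10 (mod 11), and 10^3 mod 11 = 10.
h = q_inv·(m₁ − m₂) mod p = 6·(5 − 10) mod 13 = 9.
m = m₂ + h·q = 10 + 9·11 = 109.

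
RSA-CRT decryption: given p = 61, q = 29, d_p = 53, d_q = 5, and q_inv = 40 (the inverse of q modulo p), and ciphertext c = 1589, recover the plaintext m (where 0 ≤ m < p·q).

m₁ = c^(d_p) mod p: c ≡ 3 (mod 61), and 3^53 mod 61 = 27.
m₂ = c^(d_q) mod q: c ≡ 23 (mod 29), and 23^5 mod 29 = 25.
h = q_inv·(m₁ − m₂) mod p = 40·(27 − 25) mod 61 = 19.
m = m₂ + h·q = 25 + 19·29 = 576.

576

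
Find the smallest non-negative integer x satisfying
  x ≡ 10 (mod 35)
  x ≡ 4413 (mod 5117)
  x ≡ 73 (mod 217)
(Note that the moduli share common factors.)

gcd(35, 5117) = 7 and 7 | (4413 − 10), so the pair is consistent; merging gives x ≡ 9530 (mod 25585), where 25585 = lcm(35, 5117).
gcd(25585, 217) = 7 and 7 | (73 − 9530), so the pair is consistent; merging gives x ≡ 163040 (mod 793135), where 793135 = lcm(25585, 217).
The solution is unique modulo lcm(35, 5117, 217) = 793135.

163040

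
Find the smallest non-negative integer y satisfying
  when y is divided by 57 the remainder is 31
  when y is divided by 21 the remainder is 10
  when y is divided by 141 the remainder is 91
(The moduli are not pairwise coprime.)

8410

gcd(57, 21) = 3 and 3 | (10 − 31), so the pair is consistent; merging gives y ≡ 31 (mod 399), where 399 = lcm(57, 21).
gcd(399, 141) = 3 and 3 | (91 − 31), so the pair is consistent; merging gives y ≡ 8410 (mod 18753), where 18753 = lcm(399, 141).
The solution is unique modulo lcm(57, 21, 141) = 18753.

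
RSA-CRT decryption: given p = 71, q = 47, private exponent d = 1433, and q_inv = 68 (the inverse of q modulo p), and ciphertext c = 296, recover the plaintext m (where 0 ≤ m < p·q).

1669

d_p = d mod (p−1) = 1433 mod 70 = 33; d_q = d mod (q−1) = 7.
m₁ = c^(d_p) mod p: c ≡ 12 (mod 71), and 12^33 mod 71 = 36.
m₂ = c^(d_q) mod q: c ≡ 14 (mod 47), and 14^7 mod 47 = 24.
h = q_inv·(m₁ − m₂) mod p = 68·(36 − 24) mod 71 = 35.
m = m₂ + h·q = 24 + 35·47 = 1669.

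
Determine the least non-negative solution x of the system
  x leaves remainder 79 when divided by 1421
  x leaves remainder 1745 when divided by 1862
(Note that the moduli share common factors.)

42709

gcd(1421, 1862) = 49 and 49 | (1745 − 79), so the pair is consistent; merging gives x ≡ 42709 (mod 53998), where 53998 = lcm(1421, 1862).
The solution is unique modulo lcm(1421, 1862) = 53998.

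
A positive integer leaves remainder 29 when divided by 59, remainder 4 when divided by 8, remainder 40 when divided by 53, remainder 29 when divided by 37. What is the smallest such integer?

37140

Combine the congruences pairwise.
From N ≡ 29 (mod 59) write N = 29 + 59t. Substituting into N ≡ 4 (mod 8) gives 59t ≡ 7 (mod 8), and since 3⁻¹ ≡ 3 (mod 8), t ≡ 5. Hence N ≡ 29 + 59·5 = 324 (mod 472).
From N ≡ 324 (mod 472) write N = 324 + 472t. Substituting into N ≡ 40 (mod 53) gives 472t ≡ 34 (mod 53), and since 48⁻¹ ≡ 21 (mod 53), t ≡ 25. Hence N ≡ 324 + 472·25 = 12124 (mod 25016).
From N ≡ 12124 (mod 25016) write N = 12124 + 25016t. Substituting into N ≡ 29 (mod 37) gives 25016t ≡ 4 (mod 37), and since 4⁻¹ ≡ 28 (mod 37), t ≡ 1. Hence N ≡ 12124 + 25016·1 = 37140 (mod 925592).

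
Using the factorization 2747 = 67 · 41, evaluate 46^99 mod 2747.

2411

Mod 67: 46 ≡ 46; by Fermat, exponent reduces to 99 mod 66 = 33; 46^33 ≡ 66 (mod 67).
Mod 41: 46 ≡ 5; by Fermat, exponent reduces to 99 mod 40 = 19; 5^19 ≡ 33 (mod 41).
Combine by CRT: x ≡ 66 (mod 67), x ≡ 33 (mod 41) ⇒ x ≡ 2411 (mod 2747).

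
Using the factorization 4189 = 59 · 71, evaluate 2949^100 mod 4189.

1594

Mod 59: 2949 ≡ 58; by Fermat, exponent reduces to 100 mod 58 = 42; 58^42 ≡ 1 (mod 59).
Mod 71: 2949 ≡ 38; by Fermat, exponent reduces to 100 mod 70 = 30; 38^30 ≡ 32 (mod 71).
Combine by CRT: x ≡ 1 (mod 59), x ≡ 32 (mod 71) ⇒ x ≡ 1594 (mod 4189).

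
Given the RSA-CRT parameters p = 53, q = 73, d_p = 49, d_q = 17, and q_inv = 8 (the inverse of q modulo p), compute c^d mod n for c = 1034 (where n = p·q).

m₁ = c^(d_p) mod p: c ≡ 27 (mod 53), and 27^49 mod 53 = 8.
m₂ = c^(d_q) mod q: c ≡ 12 (mod 73), and 12^17 mod 73 = 6.
h = q_inv·(m₁ − m₂) mod p = 8·(8 − 6) mod 53 = 16.
m = m₂ + h·q = 6 + 16·73 = 1174.

1174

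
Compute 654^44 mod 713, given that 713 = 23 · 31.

Mod 23: 654 ≡ 10; since 22 | 44, by Fermat 10^44 ≡ 1 (mod 23).
Mod 31: 654 ≡ 3; by Fermat, exponent reduces to 44 mod 30 = 14; 3^14 ≡ 10 (mod 31).
Combine by CRT: x ≡ 1 (mod 23), x ≡ 10 (mod 31) ⇒ x ≡ 599 (mod 713).

599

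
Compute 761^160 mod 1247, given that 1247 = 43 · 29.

Mod 43: 761 ≡ 30; by Fermat, exponent reduces to 160 mod 42 = 34; 30^34 ≡ 17 (mod 43).
Mod 29: 761 ≡ 7; by Fermat, exponent reduces to 160 mod 28 = 20; 7^20 ≡ 25 (mod 29).
Combine by CRT: x ≡ 17 (mod 43), x ≡ 25 (mod 29) ⇒ x ≡ 576 (mod 1247).

576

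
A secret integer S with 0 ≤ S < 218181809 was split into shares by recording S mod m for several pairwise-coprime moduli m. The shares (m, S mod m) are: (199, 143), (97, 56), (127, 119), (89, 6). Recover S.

From S ≡ 143 (mod 199) write S = 143 + 199t. Substituting into S ≡ 56 (mod 97) gives 199t ≡ 10 (mod 97), and since 5⁻¹ ≡ 39 (mod 97), t ≡ 2. Hence S ≡ 143 + 199·2 = 541 (mod 19303).
From S ≡ 541 (mod 19303) write S = 541 + 19303t. Substituting into S ≡ 119 (mod 127) gives 19303t ≡ 86 (mod 127), and since 126⁻¹ ≡ 126 (mod 127), t ≡ 41. Hence S ≡ 541 + 19303·41 = 791964 (mod 2451481).
From S ≡ 791964 (mod 2451481) write S = 791964 + 2451481t. Substituting into S ≡ 6 (mod 89) gives 2451481t ≡ 53 (mod 89), and since 65⁻¹ ≡ 63 (mod 89), t ≡ 46. Hence S ≡ 791964 + 2451481·46 = 113560090 (mod 218181809).

113560090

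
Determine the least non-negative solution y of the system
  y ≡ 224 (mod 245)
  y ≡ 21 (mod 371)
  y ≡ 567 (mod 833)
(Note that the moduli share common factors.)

gcd(245, 371) = 7 and 7 | (21 − 224), so the pair is consistent; merging gives y ≡ 8554 (mod 12985), where 12985 = lcm(245, 371).
gcd(12985, 833) = 49 and 49 | (567 − 8554), so the pair is consistent; merging gives y ≡ 216314 (mod 220745), where 220745 = lcm(12985, 833).
The solution is unique modulo lcm(245, 371, 833) = 220745.

216314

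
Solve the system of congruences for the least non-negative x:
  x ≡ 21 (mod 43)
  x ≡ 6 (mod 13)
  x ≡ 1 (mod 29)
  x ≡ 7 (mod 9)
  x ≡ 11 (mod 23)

1176415

From x ≡ 21 (mod 43) write x = 21 + 43t. Substituting into x ≡ 6 (mod 13) gives 43t ≡ 11 (mod 13), and since 4⁻¹ ≡ 10 (mod 13), t ≡ 6. Hence x ≡ 21 + 43·6 = 279 (mod 559).
From x ≡ 279 (mod 559) write x = 279 + 559t. Substituting into x ≡ 1 (mod 29) gives 559t ≡ 12 (mod 29), and since 8⁻¹ ≡ 11 (mod 29), t ≡ 16. Hence x ≡ 279 + 559·16 = 9223 (mod 16211).
From x ≡ 9223 (mod 16211) write x = 9223 + 16211t. Substituting into x ≡ 7 (mod 9) gives 16211t ≡ 0 (mod 9), and since 2⁻¹ ≡ 5 (mod 9), t ≡ 0. Hence x ≡ 9223 + 16211·0 = 9223 (mod 145899).
From x ≡ 9223 (mod 145899) write x = 9223 + 145899t. Substituting into x ≡ 11 (mod 23) gives 145899t ≡ 11 (mod 23), and since 10⁻¹ ≡ 7 (mod 23), t ≡ 8. Hence x ≡ 9223 + 145899·8 = 1176415 (mod 3355677).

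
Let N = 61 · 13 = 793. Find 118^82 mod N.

Mod 61: 118 ≡ 57; by Fermat, exponent reduces to 82 mod 60 = 22; 57^22 ≡ 25 (mod 61).
Mod 13: 118 ≡ 1; by Fermat, exponent reduces to 82 mod 12 = 10; 1^10 ≡ 1 (mod 13).
Combine by CRT: x ≡ 25 (mod 61), x ≡ 1 (mod 13) ⇒ x ≡ 391 (mod 793).

391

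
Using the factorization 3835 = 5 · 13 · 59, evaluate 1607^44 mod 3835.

Mod 5: 1607 ≡ 2; since 4 | 44, by Fermat 2^44 ≡ 1 (mod 5).
Mod 13: 1607 ≡ 8; by Fermat, exponent reduces to 44 mod 12 = 8; 8^8 ≡ 1 (mod 13).
Mod 59: 1607 ≡ 14; 14^44 ≡ 35 (mod 59).
Combine by CRT: x ≡ 1 (mod 5), x ≡ 1 (mod 13), x ≡ 35 (mod 59) ⇒ x ≡ 2926 (mod 3835).

2926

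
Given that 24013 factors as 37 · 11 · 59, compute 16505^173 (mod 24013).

18935

Mod 37: 16505 ≡ 3; by Fermat, exponent reduces to 173 mod 36 = 29; 3^29 ≡ 28 (mod 37).
Mod 11: 16505 ≡ 5; by Fermat, exponent reduces to 173 mod 10 = 3; 5^3 ≡ 4 (mod 11).
Mod 59: 16505 ≡ 44; by Fermat, exponent reduces to 173 mod 58 = 57; 44^57 ≡ 55 (mod 59).
Combine by CRT: x ≡ 28 (mod 37), x ≡ 4 (mod 11), x ≡ 55 (mod 59) ⇒ x ≡ 18935 (mod 24013).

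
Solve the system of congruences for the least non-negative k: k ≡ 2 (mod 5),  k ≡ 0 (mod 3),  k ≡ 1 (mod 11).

12

The moduli are pairwise coprime; N = 5·3·11 = 165.
N/5 = 33; 33 ≡ 3 (mod 5); 3·2 ≡ 1, so inverse 2.
N/3 = 55; 55 ≡ 1 (mod 3), inverse 1.
N/11 = 15; 15 ≡ 4 (mod 11); 4·3 ≡ 1, so inverse 3.
k ≡ 2·33·2 + 0·55·1 + 1·15·3 = 177.
177 mod 165 = 12.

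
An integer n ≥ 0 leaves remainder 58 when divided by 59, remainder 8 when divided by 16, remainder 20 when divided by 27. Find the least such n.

The moduli are pairwise coprime; M = 59·16·27 = 25488.
M/59 = 432; 432 ≡ 19 (mod 59); 19·28 ≡ 1, so inverse 28.
M/16 = 1593; 1593 ≡ 9 (mod 16); 9·9 ≡ 1, so inverse 9.
M/27 = 944; 944 ≡ 26 (mod 27); 26·26 ≡ 1, so inverse 26.
n ≡ 58·432·28 + 8·1593·9 + 20·944·26 = 1307144.
1307144 mod 25488 = 7256.

7256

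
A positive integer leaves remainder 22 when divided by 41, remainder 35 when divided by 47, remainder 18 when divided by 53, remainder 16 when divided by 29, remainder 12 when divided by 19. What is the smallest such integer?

The moduli are pairwise coprime; N = 41·47·53·29·19 = 56274181.
N/41 = 1372541; 1372541 ≡ 25 (mod 41); 25·23 ≡ 1, so inverse 23.
N/47 = 1197323; 1197323 ≡ 45 (mod 47); 45·23 ≡ 1, so inverse 23.
N/53 = 1061777; 1061777 ≡ 28 (mod 53); 28·36 ≡ 1, so inverse 36.
N/29 = 1940489; 1940489 ≡ 12 (mod 29); 12·17 ≡ 1, so inverse 17.
N/19 = 2961799; 2961799 ≡ 3 (mod 19); 3·13 ≡ 1, so inverse 13.
x ≡ 22·1372541·23 + 35·1197323·23 + 18·1061777·36 + 16·1940489·17 + 12·2961799·13 = 3336235909.
3336235909 mod 56274181 = 16059230.

16059230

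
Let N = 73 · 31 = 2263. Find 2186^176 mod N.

1535

Mod 73: 2186 ≡ 69; by Fermat, exponent reduces to 176 mod 72 = 32; 69^32 ≡ 2 (mod 73).
Mod 31: 2186 ≡ 16; by Fermat, exponent reduces to 176 mod 30 = 26; 16^26 ≡ 16 (mod 31).
Combine by CRT: x ≡ 2 (mod 73), x ≡ 16 (mod 31) ⇒ x ≡ 1535 (mod 2263).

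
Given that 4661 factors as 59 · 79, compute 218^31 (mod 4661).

Mod 59: 218 ≡ 41; 41^31 ≡ 29 (mod 59).
Mod 79: 218 ≡ 60; 60^31 ≡ 48 (mod 79).
Combine by CRT: x ≡ 29 (mod 59), x ≡ 48 (mod 79) ⇒ x ≡ 206 (mod 4661).

206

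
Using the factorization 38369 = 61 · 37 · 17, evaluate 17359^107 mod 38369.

11279

Mod 61: 17359 ≡ 35; by Fermat, exponent reduces to 107 mod 60 = 47; 35^47 ≡ 55 (mod 61).
Mod 37: 17359 ≡ 6; by Fermat, exponent reduces to 107 mod 36 = 35; 6^35 ≡ 31 (mod 37).
Mod 17: 17359 ≡ 2; by Fermat, exponent reduces to 107 mod 16 = 11; 2^11 ≡ 8 (mod 17).
Combine by CRT: x ≡ 55 (mod 61), x ≡ 31 (mod 37), x ≡ 8 (mod 17) ⇒ x ≡ 11279 (mod 38369).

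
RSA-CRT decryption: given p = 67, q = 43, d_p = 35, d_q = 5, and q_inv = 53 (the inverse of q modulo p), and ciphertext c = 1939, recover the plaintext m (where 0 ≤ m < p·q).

m₁ = c^(d_p) mod p: c ≡ 63 (mod 67), and 63^35 mod 67 = 51.
m₂ = c^(d_q) mod q: c ≡ 4 (mod 43), and 4^5 mod 43 = 35.
h = q_inv·(m₁ − m₂) mod p = 53·(51 − 35) mod 67 = 44.
m = m₂ + h·q = 35 + 44·43 = 1927.

1927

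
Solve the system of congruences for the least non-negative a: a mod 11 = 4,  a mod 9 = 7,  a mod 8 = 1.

The moduli are pairwise coprime; N = 11·9·8 = 792.
N/11 = 72; 72 ≡ 6 (mod 11); 6·2 ≡ 1, so inverse 2.
N/9 = 88; 88 ≡ 7 (mod 9); 7·4 ≡ 1, so inverse 4.
N/8 = 99; 99 ≡ 3 (mod 8); 3·3 ≡ 1, so inverse 3.
a ≡ 4·72·2 + 7·88·4 + 1·99·3 = 3337.
3337 mod 792 = 169.

169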